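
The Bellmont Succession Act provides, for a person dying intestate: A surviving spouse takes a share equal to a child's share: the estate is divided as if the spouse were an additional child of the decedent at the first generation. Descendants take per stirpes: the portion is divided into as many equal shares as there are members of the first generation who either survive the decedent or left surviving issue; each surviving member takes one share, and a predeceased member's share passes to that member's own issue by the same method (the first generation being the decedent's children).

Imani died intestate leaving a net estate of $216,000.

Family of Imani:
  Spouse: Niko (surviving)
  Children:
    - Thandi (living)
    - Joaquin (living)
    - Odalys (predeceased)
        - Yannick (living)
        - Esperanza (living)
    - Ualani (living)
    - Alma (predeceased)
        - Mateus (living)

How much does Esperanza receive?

The spouse counts as an additional share at the children's level, so there are 6 primary shares of $36,000. Niko takes one such share ($36,000).
The children's combined portion ($180,000) is divided into 5 shares of $36,000: Thandi, Joaquin, and Ualani each take $36,000; Odalys's $36,000 share passes to Odalys's issue; Alma's $36,000 share passes to Alma's issue.
Odalys's share ($36,000) is divided into 2 shares of $18,000: Yannick and Esperanza each take $18,000.
Alma's share ($36,000) passes entirely to Mateus.

Esperanza receives $18,000.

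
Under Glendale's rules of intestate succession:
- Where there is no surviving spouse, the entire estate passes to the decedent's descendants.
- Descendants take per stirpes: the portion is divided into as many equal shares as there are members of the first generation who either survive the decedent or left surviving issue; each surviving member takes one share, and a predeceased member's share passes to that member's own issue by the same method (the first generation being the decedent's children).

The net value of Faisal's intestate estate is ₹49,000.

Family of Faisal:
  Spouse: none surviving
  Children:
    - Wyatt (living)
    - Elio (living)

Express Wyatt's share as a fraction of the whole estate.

Wyatt receives 1/2 of the estate.

The entire ₹49,000 passes to the descendants.
That amount (₹49,000) is divided into 2 shares of ₹24,500: Wyatt and Elio each take ₹24,500.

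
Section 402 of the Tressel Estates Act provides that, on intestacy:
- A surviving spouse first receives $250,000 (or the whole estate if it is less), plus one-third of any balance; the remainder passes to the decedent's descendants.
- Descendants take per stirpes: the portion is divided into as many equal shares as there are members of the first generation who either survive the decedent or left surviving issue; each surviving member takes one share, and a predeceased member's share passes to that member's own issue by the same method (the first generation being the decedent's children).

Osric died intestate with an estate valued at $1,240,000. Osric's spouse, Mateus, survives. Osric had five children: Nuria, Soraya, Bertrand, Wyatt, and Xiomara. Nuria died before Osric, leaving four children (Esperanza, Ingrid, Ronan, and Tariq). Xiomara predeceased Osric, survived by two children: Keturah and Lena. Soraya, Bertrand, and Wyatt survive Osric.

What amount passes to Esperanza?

Esperanza receives $33,000.

Mateus first takes $250,000, leaving a balance of $990,000. Mateus then takes one-third of the balance ($330,000), for a total of $580,000. The remaining $660,000 passes to the descendants.
The descendants' portion ($660,000) is divided into 5 shares of $132,000: Soraya, Bertrand, and Wyatt each take $132,000; Nuria's $132,000 share passes to Nuria's issue; Xiomara's $132,000 share passes to Xiomara's issue.
Nuria's share ($132,000) is divided into 4 shares of $33,000: Esperanza, Ingrid, Ronan, and Tariq each take $33,000.
Xiomara's share ($132,000) is divided into 2 shares of $66,000: Keturah and Lena each take $66,000.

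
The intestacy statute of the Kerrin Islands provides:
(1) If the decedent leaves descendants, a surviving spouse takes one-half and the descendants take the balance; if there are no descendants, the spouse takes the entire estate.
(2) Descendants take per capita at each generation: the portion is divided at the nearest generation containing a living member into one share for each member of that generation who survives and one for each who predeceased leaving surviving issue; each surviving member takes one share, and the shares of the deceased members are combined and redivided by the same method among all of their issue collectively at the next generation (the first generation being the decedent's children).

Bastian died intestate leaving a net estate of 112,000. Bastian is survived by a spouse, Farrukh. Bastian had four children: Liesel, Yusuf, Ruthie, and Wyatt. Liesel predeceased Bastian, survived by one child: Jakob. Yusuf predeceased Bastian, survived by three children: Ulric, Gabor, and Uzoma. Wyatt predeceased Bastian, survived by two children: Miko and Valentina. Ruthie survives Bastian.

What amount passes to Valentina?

Farrukh takes one-half of 112,000 = 56,000. The remaining 56,000 passes to the descendants.
The descendants' portion (56,000) is divided at the children's generation into 4 shares of 14,000. Ruthie takes 14,000. The 3 shares of the deceased (Liesel, Yusuf, and Wyatt) are combined into a pool of 42,000.
That pool (42,000) is divided at the grandchildren's generation equally among Jakob, Ulric, Gabor, Uzoma, Miko, and Valentina: 7,000 each.

Valentina receives 7,000.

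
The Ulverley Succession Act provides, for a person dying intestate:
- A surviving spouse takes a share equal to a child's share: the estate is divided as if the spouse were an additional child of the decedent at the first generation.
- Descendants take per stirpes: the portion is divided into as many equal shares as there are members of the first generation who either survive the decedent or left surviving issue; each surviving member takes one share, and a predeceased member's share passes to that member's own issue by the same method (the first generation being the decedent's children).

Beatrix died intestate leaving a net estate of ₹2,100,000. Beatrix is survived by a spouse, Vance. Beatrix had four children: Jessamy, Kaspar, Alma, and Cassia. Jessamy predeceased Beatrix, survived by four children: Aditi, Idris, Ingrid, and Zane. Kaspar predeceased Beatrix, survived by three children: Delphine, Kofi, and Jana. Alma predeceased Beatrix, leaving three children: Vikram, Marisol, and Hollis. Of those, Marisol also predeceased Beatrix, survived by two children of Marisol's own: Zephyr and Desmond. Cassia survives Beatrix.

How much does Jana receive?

The spouse counts as an additional share at the children's level, so there are 5 primary shares of ₹420,000. Vance takes one such share (₹420,000).
The children's combined portion (₹1,680,000) is divided into 4 shares of ₹420,000: Cassia takes ₹420,000; Jessamy's ₹420,000 share passes to Jessamy's issue; Kaspar's ₹420,000 share passes to Kaspar's issue; Alma's ₹420,000 share passes to Alma's issue.
Jessamy's share (₹420,000) is divided into 4 shares of ₹105,000: Aditi, Idris, Ingrid, and Zane each take ₹105,000.
Kaspar's share (₹420,000) is divided into 3 shares of ₹140,000: Delphine, Kofi, and Jana each take ₹140,000.
Alma's share (₹420,000) is divided into 3 shares of ₹140,000: Vikram and Hollis each take ₹140,000; Marisol's ₹140,000 share passes to Marisol's issue.
Marisol's share (₹140,000) is divided into 2 shares of ₹70,000: Zephyr and Desmond each take ₹70,000.

Jana receives ₹140,000.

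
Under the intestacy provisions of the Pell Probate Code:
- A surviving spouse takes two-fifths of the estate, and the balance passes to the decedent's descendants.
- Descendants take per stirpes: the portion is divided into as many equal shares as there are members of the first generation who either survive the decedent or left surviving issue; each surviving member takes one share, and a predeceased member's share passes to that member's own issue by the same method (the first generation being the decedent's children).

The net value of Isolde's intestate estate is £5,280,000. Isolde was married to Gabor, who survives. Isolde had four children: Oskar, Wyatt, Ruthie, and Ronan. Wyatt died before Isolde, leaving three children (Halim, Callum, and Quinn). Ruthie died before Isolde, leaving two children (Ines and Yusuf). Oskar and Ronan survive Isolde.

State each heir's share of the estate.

Gabor: £2,112,000; Oskar: £792,000; Halim: £264,000; Callum: £264,000; Quinn: £264,000; Ines: £396,000; Yusuf: £396,000; Ronan: £792,000

Gabor takes two-fifths of £5,280,000 = £2,112,000. The remaining £3,168,000 passes to the descendants.
The descendants' portion (£3,168,000) is divided into 4 shares of £792,000: Oskar and Ronan each take £792,000; Wyatt's £792,000 share passes to Wyatt's issue; Ruthie's £792,000 share passes to Ruthie's issue.
Wyatt's share (£792,000) is divided into 3 shares of £264,000: Halim, Callum, and Quinn each take £264,000.
Ruthie's share (£792,000) is divided into 2 shares of £396,000: Ines and Yusuf each take £396,000.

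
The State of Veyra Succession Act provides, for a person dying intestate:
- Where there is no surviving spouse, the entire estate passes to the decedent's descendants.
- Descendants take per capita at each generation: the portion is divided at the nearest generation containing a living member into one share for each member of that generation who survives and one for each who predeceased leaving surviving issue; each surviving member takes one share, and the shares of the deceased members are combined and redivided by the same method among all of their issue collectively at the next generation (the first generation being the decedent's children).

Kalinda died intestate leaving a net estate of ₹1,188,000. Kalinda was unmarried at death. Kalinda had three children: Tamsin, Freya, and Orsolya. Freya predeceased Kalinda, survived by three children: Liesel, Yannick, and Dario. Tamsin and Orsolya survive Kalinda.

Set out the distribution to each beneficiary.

The entire ₹1,188,000 passes to the descendants.
That amount (₹1,188,000) is divided at the children's generation into 3 shares of ₹396,000. Tamsin and Orsolya each take ₹396,000. The remaining share for the deceased Freya (₹396,000) is carried to the next generation.
That pool (₹396,000) is divided at the grandchildren's generation equally among Liesel, Yannick, and Dario: ₹132,000 each.

Tamsin: ₹396,000; Liesel: ₹132,000; Yannick: ₹132,000; Dario: ₹132,000; Orsolya: ₹396,000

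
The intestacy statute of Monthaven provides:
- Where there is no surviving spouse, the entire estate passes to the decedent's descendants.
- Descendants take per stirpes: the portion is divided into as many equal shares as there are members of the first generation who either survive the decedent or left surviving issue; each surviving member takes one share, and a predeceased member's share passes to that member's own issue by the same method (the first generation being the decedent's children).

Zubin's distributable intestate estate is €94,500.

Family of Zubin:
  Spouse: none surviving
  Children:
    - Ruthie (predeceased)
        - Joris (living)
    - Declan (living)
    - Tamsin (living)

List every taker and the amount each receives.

The entire €94,500 passes to the descendants.
That amount (€94,500) is divided into 3 shares of €31,500: Declan and Tamsin each take €31,500; Ruthie's €31,500 share passes to Ruthie's issue.
Ruthie's share (€31,500) passes entirely to Joris.

Joris: €31,500; Declan: €31,500; Tamsin: €31,500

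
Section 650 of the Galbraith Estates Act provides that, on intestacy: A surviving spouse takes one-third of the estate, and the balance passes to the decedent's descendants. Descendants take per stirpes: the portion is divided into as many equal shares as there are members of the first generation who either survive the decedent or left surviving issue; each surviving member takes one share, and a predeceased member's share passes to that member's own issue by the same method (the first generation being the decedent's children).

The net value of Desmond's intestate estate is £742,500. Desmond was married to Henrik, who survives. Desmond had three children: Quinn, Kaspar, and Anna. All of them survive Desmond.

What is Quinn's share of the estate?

Quinn receives £165,000.

Henrik takes one-third of £742,500 = £247,500. The remaining £495,000 passes to the descendants.
The descendants' portion (£495,000) is divided into 3 shares of £165,000: Quinn, Kaspar, and Anna each take £165,000.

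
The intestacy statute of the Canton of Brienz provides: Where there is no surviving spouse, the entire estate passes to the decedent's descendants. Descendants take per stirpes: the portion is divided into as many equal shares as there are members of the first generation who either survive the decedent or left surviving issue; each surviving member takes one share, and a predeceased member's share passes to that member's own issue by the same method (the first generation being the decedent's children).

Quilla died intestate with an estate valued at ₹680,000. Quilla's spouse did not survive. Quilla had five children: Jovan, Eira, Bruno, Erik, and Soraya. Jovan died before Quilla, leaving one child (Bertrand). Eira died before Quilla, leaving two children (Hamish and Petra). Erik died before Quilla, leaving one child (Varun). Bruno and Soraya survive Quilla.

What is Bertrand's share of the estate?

Bertrand receives ₹136,000.

The entire ₹680,000 passes to the descendants.
That amount (₹680,000) is divided into 5 shares of ₹136,000: Bruno and Soraya each take ₹136,000; Jovan's ₹136,000 share passes to Jovan's issue; Eira's ₹136,000 share passes to Eira's issue; Erik's ₹136,000 share passes to Erik's issue.
Jovan's share (₹136,000) passes entirely to Bertrand.
Eira's share (₹136,000) is divided into 2 shares of ₹68,000: Hamish and Petra each take ₹68,000.
Erik's share (₹136,000) passes entirely to Varun.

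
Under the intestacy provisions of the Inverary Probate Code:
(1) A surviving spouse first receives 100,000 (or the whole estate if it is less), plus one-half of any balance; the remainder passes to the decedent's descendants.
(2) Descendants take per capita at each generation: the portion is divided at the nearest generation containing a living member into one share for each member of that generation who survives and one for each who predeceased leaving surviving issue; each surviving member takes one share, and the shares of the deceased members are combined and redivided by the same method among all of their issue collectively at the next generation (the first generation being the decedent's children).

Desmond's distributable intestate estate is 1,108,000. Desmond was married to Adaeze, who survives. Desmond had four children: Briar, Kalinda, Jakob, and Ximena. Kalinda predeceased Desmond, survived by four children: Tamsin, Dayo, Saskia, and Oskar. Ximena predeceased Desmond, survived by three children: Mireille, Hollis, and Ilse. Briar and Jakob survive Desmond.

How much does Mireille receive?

Adaeze first takes 100,000, leaving a balance of 1,008,000. Adaeze then takes one-half of the balance (504,000), for a total of 604,000. The remaining 504,000 passes to the descendants.
The descendants' portion (504,000) is divided at the children's generation into 4 shares of 126,000. Briar and Jakob each take 126,000. The 2 shares of the deceased (Kalinda and Ximena) are combined into a pool of 252,000.
That pool (252,000) is divided at the grandchildren's generation equally among Tamsin, Dayo, Saskia, Oskar, Mireille, Hollis, and Ilse: 36,000 each.

Mireille receives 36,000.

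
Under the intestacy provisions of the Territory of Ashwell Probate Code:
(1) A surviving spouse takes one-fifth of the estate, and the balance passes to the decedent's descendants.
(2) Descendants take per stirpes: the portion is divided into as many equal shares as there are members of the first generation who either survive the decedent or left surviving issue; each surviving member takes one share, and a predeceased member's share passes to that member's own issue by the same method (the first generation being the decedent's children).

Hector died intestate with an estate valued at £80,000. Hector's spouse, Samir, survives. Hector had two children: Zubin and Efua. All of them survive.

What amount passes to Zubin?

Samir takes one-fifth of £80,000 = £16,000. The remaining £64,000 passes to the descendants.
The descendants' portion (£64,000) is divided into 2 shares of £32,000: Zubin and Efua each take £32,000.

Zubin receives £32,000.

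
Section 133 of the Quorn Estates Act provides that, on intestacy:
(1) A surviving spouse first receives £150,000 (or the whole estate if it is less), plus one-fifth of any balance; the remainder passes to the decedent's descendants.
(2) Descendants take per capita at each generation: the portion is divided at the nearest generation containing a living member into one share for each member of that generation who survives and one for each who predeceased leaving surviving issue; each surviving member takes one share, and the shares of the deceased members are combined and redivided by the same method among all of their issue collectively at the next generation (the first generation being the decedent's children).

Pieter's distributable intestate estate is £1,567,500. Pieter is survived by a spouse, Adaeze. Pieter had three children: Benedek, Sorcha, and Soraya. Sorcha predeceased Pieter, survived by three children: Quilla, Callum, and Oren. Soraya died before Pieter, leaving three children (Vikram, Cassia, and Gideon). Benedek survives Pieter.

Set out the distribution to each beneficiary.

Adaeze first takes £150,000, leaving a balance of £1,417,500. Adaeze then takes one-fifth of the balance (£283,500), for a total of £433,500. The remaining £1,134,000 passes to the descendants.
The descendants' portion (£1,134,000) is divided at the children's generation into 3 shares of £378,000. Benedek takes £378,000. The 2 shares of the deceased (Sorcha and Soraya) are combined into a pool of £756,000.
That pool (£756,000) is divided at the grandchildren's generation equally among Quilla, Callum, Oren, Vikram, Cassia, and Gideon: £126,000 each.

Adaeze: £433,500; Benedek: £378,000; Quilla: £126,000; Callum: £126,000; Oren: £126,000; Vikram: £126,000; Cassia: £126,000; Gideon: £126,000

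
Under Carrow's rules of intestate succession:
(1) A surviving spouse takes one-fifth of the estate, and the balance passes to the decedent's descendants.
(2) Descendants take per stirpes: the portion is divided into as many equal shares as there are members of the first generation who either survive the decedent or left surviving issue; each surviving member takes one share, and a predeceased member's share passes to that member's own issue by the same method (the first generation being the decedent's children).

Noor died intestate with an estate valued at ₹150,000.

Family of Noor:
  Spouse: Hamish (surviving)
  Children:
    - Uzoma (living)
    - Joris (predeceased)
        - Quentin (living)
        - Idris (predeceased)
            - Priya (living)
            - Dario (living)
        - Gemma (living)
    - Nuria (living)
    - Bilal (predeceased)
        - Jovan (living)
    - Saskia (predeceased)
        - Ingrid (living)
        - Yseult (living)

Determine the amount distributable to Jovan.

Hamish takes one-fifth of ₹150,000 = ₹30,000. The remaining ₹120,000 passes to the descendants.
The descendants' portion (₹120,000) is divided into 5 shares of ₹24,000: Uzoma and Nuria each take ₹24,000; Joris's ₹24,000 share passes to Joris's issue; Bilal's ₹24,000 share passes to Bilal's issue; Saskia's ₹24,000 share passes to Saskia's issue.
Joris's share (₹24,000) is divided into 3 shares of ₹8,000: Quentin and Gemma each take ₹8,000; Idris's ₹8,000 share passes to Idris's issue.
Idris's share (₹8,000) is divided into 2 shares of ₹4,000: Priya and Dario each take ₹4,000.
Bilal's share (₹24,000) passes entirely to Jovan.
Saskia's share (₹24,000) is divided into 2 shares of ₹12,000: Ingrid and Yseult each take ₹12,000.

Jovan receives ₹24,000.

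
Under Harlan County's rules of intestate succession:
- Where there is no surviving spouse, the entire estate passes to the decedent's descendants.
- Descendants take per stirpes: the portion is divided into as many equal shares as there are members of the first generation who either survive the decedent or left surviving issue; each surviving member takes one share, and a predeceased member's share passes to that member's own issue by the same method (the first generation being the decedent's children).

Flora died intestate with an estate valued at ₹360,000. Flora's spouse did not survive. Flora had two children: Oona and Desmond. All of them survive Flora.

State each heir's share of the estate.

Oona: ₹180,000; Desmond: ₹180,000

The entire ₹360,000 passes to the descendants.
That amount (₹360,000) is divided into 2 shares of ₹180,000: Oona and Desmond each take ₹180,000.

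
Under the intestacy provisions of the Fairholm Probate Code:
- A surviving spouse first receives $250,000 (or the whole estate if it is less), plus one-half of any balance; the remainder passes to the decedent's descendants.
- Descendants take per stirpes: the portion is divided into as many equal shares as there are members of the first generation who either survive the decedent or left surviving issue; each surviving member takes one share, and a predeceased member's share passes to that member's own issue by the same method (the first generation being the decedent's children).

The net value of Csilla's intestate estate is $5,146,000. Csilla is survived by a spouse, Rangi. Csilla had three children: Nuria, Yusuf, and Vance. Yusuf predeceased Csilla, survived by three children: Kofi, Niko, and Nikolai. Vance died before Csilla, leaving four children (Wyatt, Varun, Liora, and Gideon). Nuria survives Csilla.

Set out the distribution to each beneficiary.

Rangi first takes $250,000, leaving a balance of $4,896,000. Rangi then takes one-half of the balance ($2,448,000), for a total of $2,698,000. The remaining $2,448,000 passes to the descendants.
The descendants' portion ($2,448,000) is divided into 3 shares of $816,000: Nuria takes $816,000; Yusuf's $816,000 share passes to Yusuf's issue; Vance's $816,000 share passes to Vance's issue.
Yusuf's share ($816,000) is divided into 3 shares of $272,000: Kofi, Niko, and Nikolai each take $272,000.
Vance's share ($816,000) is divided into 4 shares of $204,000: Wyatt, Varun, Liora, and Gideon each take $204,000.

Rangi: $2,698,000; Nuria: $816,000; Kofi: $272,000; Niko: $272,000; Nikolai: $272,000; Wyatt: $204,000; Varun: $204,000; Liora: $204,000; Gideon: $204,000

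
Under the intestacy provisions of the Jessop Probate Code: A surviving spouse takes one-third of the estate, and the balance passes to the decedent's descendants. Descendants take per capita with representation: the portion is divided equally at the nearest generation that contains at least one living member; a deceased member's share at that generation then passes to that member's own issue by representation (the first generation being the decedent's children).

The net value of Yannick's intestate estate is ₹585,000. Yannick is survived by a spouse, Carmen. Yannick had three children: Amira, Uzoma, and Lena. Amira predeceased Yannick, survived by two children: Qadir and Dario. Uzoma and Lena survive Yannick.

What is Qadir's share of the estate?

Qadir receives ₹65,000.

Carmen takes one-third of ₹585,000 = ₹195,000. The remaining ₹390,000 passes to the descendants.
The descendants' portion (₹390,000) is divided into 3 shares of ₹130,000: Uzoma and Lena each take ₹130,000; Amira's ₹130,000 share passes to Amira's issue.
Amira's share (₹130,000) is divided into 2 shares of ₹65,000: Qadir and Dario each take ₹65,000.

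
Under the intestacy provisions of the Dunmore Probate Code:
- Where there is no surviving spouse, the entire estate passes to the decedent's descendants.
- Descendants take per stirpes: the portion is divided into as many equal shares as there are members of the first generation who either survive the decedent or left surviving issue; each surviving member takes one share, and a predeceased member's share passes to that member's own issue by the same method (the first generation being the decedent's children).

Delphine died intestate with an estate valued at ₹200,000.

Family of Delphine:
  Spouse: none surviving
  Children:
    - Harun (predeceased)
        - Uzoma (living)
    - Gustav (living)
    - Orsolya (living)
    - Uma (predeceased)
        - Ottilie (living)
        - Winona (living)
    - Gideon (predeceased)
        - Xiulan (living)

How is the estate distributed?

The entire ₹200,000 passes to the descendants.
That amount (₹200,000) is divided into 5 shares of ₹40,000: Gustav and Orsolya each take ₹40,000; Harun's ₹40,000 share passes to Harun's issue; Uma's ₹40,000 share passes to Uma's issue; Gideon's ₹40,000 share passes to Gideon's issue.
Harun's share (₹40,000) passes entirely to Uzoma.
Uma's share (₹40,000) is divided into 2 shares of ₹20,000: Ottilie and Winona each take ₹20,000.
Gideon's share (₹40,000) passes entirely to Xiulan.

Uzoma: ₹40,000; Gustav: ₹40,000; Orsolya: ₹40,000; Ottilie: ₹20,000; Winona: ₹20,000; Xiulan: ₹40,000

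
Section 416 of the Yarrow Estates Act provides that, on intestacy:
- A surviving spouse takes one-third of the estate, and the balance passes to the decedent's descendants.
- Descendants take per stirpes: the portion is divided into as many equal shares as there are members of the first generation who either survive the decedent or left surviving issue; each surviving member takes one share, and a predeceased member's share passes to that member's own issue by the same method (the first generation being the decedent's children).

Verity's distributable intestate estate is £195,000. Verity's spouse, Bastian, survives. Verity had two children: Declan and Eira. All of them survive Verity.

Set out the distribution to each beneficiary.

Bastian takes one-third of £195,000 = £65,000. The remaining £130,000 passes to the descendants.
The descendants' portion (£130,000) is divided into 2 shares of £65,000: Declan and Eira each take £65,000.

Bastian: £65,000; Declan: £65,000; Eira: £65,000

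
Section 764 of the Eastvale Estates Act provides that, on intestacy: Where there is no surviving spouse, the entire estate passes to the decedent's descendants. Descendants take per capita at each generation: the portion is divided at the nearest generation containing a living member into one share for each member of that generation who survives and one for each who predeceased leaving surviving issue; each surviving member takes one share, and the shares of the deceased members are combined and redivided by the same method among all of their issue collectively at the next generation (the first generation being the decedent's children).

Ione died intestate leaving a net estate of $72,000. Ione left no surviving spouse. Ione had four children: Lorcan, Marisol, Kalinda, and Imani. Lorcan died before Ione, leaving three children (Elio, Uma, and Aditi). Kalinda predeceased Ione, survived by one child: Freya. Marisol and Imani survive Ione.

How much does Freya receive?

The entire $72,000 passes to the descendants.
That amount ($72,000) is divided at the children's generation into 4 shares of $18,000. Marisol and Imani each take $18,000. The 2 shares of the deceased (Lorcan and Kalinda) are combined into a pool of $36,000.
That pool ($36,000) is divided at the grandchildren's generation equally among Elio, Uma, Aditi, and Freya: $9,000 each.

Freya receives $9,000.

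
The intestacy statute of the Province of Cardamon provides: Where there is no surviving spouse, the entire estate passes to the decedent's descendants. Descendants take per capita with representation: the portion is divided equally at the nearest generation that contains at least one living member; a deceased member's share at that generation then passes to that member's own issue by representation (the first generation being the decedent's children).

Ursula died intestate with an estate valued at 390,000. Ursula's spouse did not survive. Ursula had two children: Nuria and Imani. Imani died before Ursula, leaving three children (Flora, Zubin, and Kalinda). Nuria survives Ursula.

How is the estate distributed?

Nuria: 195,000; Flora: 65,000; Zubin: 65,000; Kalinda: 65,000

The entire 390,000 passes to the descendants.
That amount (390,000) is divided into 2 shares of 195,000: Nuria takes 195,000; Imani's 195,000 share passes to Imani's issue.
Imani's share (195,000) is divided into 3 shares of 65,000: Flora, Zubin, and Kalinda each take 65,000.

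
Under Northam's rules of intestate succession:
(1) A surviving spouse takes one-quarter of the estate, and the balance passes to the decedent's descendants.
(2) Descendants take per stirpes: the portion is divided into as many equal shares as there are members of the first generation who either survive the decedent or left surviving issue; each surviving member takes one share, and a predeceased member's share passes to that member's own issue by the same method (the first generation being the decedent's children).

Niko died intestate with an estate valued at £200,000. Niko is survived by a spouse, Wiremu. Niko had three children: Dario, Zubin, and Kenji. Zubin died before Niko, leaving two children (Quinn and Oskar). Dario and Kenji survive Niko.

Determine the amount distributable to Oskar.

Oskar receives £25,000.

Wiremu takes one-quarter of £200,000 = £50,000. The remaining £150,000 passes to the descendants.
The descendants' portion (£150,000) is divided into 3 shares of £50,000: Dario and Kenji each take £50,000; Zubin's £50,000 share passes to Zubin's issue.
Zubin's share (£50,000) is divided into 2 shares of £25,000: Quinn and Oskar each take £25,000.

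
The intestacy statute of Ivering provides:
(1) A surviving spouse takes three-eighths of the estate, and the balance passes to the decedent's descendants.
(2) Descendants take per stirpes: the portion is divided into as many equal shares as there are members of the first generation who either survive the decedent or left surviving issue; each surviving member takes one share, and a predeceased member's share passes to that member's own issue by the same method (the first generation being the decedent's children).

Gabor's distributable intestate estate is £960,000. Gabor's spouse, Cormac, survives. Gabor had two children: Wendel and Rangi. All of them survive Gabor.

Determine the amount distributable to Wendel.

Wendel receives £300,000.

Cormac takes three-eighths of £960,000 = £360,000. The remaining £600,000 passes to the descendants.
The descendants' portion (£600,000) is divided into 2 shares of £300,000: Wendel and Rangi each take £300,000.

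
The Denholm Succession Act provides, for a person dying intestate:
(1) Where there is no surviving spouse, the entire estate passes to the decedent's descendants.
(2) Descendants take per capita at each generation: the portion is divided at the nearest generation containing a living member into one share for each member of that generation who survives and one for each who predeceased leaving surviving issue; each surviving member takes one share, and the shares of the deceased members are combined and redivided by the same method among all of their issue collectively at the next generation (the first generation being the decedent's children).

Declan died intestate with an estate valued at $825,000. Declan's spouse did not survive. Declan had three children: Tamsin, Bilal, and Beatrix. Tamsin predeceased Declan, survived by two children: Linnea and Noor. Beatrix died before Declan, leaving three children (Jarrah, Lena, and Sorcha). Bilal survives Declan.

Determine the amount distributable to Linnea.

The entire $825,000 passes to the descendants.
That amount ($825,000) is divided at the children's generation into 3 shares of $275,000. Bilal takes $275,000. The 2 shares of the deceased (Tamsin and Beatrix) are combined into a pool of $550,000.
That pool ($550,000) is divided at the grandchildren's generation equally among Linnea, Noor, Jarrah, Lena, and Sorcha: $110,000 each.

Linnea receives $110,000.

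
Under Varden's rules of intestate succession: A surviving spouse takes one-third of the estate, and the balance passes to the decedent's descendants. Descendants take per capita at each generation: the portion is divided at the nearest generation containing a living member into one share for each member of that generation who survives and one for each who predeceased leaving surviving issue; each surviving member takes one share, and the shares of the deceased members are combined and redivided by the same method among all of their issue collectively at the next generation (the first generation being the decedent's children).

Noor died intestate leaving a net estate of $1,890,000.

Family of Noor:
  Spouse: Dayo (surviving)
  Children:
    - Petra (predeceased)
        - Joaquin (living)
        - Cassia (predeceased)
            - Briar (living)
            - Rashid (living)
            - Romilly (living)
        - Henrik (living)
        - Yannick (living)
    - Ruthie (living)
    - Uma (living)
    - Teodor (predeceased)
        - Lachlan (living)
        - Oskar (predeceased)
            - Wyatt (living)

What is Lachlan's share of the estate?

Lachlan receives $105,000.

Dayo takes one-third of $1,890,000 = $630,000. The remaining $1,260,000 passes to the descendants.
The descendants' portion ($1,260,000) is divided at the children's generation into 4 shares of $315,000. Ruthie and Uma each take $315,000. The 2 shares of the deceased (Petra and Teodor) are combined into a pool of $630,000.
That pool ($630,000) is divided at the grandchildren's generation into 6 shares of $105,000. Joaquin, Henrik, Yannick, and Lachlan each take $105,000. The 2 shares of the deceased (Cassia and Oskar) are combined into a pool of $210,000.
That pool ($210,000) is divided at the great-grandchildren's generation equally among Briar, Rashid, Romilly, and Wyatt: $52,500 each.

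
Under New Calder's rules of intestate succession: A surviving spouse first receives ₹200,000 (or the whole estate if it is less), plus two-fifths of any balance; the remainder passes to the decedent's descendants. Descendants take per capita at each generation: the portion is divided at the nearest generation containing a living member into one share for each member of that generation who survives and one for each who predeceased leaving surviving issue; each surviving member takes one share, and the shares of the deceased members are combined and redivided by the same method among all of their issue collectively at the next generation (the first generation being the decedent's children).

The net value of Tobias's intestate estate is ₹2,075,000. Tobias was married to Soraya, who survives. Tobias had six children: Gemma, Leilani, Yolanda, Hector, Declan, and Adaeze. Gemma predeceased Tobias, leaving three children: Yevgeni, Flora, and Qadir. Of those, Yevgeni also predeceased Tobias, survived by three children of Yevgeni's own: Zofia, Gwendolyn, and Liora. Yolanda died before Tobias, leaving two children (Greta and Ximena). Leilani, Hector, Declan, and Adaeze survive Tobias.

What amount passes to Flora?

Soraya first takes ₹200,000, leaving a balance of ₹1,875,000. Soraya then takes two-fifths of the balance (₹750,000), for a total of ₹950,000. The remaining ₹1,125,000 passes to the descendants.
The descendants' portion (₹1,125,000) is divided at the children's generation into 6 shares of ₹187,500. Leilani, Hector, Declan, and Adaeze each take ₹187,500. The 2 shares of the deceased (Gemma and Yolanda) are combined into a pool of ₹375,000.
That pool (₹375,000) is divided at the grandchildren's generation into 5 shares of ₹75,000. Flora, Qadir, Greta, and Ximena each take ₹75,000. The remaining share for the deceased Yevgeni (₹75,000) is carried to the next generation.
That pool (₹75,000) is divided at the great-grandchildren's generation equally among Zofia, Gwendolyn, and Liora: ₹25,000 each.

Flora receives ₹75,000.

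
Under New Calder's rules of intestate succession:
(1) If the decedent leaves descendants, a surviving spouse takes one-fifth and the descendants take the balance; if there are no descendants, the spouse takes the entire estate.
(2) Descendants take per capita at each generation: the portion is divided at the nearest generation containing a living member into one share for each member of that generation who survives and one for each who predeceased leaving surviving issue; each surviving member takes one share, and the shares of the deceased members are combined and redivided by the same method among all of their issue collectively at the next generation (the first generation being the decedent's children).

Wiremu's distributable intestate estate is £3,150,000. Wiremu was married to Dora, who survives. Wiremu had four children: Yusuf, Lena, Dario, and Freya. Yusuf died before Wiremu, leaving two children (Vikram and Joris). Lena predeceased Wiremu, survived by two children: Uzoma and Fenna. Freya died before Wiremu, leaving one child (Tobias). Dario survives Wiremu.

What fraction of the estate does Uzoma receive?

Dora takes one-fifth of £3,150,000 = £630,000. The remaining £2,520,000 passes to the descendants.
The descendants' portion (£2,520,000) is divided at the children's generation into 4 shares of £630,000. Dario takes £630,000. The 3 shares of the deceased (Yusuf, Lena, and Freya) are combined into a pool of £1,890,000.
That pool (£1,890,000) is divided at the grandchildren's generation equally among Vikram, Joris, Uzoma, Fenna, and Tobias: £378,000 each.

Uzoma receives 3/25 of the estate.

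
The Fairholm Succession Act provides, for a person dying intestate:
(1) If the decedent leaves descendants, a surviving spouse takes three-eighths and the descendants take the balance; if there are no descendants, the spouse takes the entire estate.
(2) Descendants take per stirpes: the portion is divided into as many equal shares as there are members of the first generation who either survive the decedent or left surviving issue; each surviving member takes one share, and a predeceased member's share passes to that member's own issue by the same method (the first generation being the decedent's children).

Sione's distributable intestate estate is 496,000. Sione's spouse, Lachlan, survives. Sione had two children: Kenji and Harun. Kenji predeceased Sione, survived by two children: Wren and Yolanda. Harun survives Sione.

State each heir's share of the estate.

Lachlan: 186,000; Wren: 77,500; Yolanda: 77,500; Harun: 155,000

Lachlan takes three-eighths of 496,000 = 186,000. The remaining 310,000 passes to the descendants.
The descendants' portion (310,000) is divided into 2 shares of 155,000: Harun takes 155,000; Kenji's 155,000 share passes to Kenji's issue.
Kenji's share (155,000) is divided into 2 shares of 77,500: Wren and Yolanda each take 77,500.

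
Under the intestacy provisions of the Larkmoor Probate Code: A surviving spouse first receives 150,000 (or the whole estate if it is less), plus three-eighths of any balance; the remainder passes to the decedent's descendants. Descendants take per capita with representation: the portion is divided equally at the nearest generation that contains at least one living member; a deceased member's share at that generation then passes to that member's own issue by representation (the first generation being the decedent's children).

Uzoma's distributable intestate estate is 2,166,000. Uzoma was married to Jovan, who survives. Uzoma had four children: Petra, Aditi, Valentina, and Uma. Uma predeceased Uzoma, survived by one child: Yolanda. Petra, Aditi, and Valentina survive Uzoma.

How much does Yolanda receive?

Jovan first takes 150,000, leaving a balance of 2,016,000. Jovan then takes three-eighths of the balance (756,000), for a total of 906,000. The remaining 1,260,000 passes to the descendants.
The descendants' portion (1,260,000) is divided into 4 shares of 315,000: Petra, Aditi, and Valentina each take 315,000; Uma's 315,000 share passes to Uma's issue.
Uma's share (315,000) passes entirely to Yolanda.

Yolanda receives 315,000.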